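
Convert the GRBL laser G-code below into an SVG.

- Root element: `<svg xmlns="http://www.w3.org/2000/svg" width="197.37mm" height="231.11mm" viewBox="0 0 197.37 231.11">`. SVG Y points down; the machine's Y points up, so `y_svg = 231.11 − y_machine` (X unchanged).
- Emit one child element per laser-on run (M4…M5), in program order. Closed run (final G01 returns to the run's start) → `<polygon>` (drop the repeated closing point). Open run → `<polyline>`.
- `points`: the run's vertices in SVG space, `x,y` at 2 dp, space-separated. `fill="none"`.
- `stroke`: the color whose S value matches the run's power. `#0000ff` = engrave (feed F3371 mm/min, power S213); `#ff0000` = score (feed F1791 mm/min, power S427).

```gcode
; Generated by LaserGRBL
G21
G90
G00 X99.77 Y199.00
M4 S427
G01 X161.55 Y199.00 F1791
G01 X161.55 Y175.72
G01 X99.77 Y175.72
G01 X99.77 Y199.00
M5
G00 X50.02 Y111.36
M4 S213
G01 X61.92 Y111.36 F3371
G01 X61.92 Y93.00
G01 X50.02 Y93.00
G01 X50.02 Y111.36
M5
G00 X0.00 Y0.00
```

Each laser-on run becomes one SVG element. Flip Y back into SVG space with y_svg = 231.11 − y_machine.

Run 1: power S427 maps to stroke `#ff0000` (score). The run returns to its start, so emit a `<polygon>` with points (Y-flipped): 99.77,32.11 161.55,32.11 161.55,55.39 99.77,55.39.

Run 2: power S213 maps to stroke `#0000ff` (engrave). The run returns to its start, so emit a `<polygon>` with points (Y-flipped): 50.02,119.75 61.92,119.75 61.92,138.11 50.02,138.11.

<svg xmlns="http://www.w3.org/2000/svg" width="197.37mm" height="231.11mm" viewBox="0 0 197.37 231.11">
  <polygon points="99.77,32.11 161.55,32.11 161.55,55.39 99.77,55.39" fill="none" stroke="#ff0000"/>
  <polygon points="50.02,119.75 61.92,119.75 61.92,138.11 50.02,138.11" fill="none" stroke="#0000ff"/>
</svg>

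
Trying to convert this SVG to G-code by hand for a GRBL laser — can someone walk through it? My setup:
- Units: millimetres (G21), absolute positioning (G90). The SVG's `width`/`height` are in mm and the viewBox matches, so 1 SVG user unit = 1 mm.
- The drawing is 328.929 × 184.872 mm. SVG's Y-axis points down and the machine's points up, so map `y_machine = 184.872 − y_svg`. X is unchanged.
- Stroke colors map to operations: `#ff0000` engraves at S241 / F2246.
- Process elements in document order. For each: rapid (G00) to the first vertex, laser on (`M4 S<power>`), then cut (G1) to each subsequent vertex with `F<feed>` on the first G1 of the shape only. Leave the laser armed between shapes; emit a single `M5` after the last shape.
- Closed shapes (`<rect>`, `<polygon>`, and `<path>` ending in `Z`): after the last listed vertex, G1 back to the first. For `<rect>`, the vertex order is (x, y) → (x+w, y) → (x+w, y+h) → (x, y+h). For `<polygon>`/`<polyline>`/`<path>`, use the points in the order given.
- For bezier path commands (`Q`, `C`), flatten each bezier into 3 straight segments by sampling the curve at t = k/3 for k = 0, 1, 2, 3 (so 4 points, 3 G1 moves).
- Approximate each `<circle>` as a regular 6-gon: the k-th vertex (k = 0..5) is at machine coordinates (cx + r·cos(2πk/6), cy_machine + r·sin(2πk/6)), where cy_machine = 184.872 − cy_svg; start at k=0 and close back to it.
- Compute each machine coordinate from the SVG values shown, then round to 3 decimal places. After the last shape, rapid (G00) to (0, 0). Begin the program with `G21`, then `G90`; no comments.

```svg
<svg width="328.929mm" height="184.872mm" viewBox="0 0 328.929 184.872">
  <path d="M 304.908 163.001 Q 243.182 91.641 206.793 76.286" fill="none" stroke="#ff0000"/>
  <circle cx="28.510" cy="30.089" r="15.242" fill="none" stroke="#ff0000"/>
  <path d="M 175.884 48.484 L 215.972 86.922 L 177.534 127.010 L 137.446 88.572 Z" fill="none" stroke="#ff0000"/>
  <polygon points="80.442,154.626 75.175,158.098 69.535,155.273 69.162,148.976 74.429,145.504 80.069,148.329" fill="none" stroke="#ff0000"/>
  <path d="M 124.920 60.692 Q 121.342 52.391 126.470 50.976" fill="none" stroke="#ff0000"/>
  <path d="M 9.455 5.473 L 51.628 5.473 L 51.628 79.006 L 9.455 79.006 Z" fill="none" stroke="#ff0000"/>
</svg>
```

G21
G90
G00 X304.908 Y21.871
M4 S241
G1 X266.573 Y63.222 F2246
G1 X233.868 Y92.127
G1 X206.793 Y108.586
G00 X43.752 Y154.783
M4 S241
G1 X36.131 Y167.983 F2246
G1 X20.889 Y167.983
G1 X13.268 Y154.783
G1 X20.889 Y141.583
G1 X36.131 Y141.583
G1 X43.752 Y154.783
G00 X175.884 Y136.388
M4 S241
G1 X215.972 Y97.950 F2246
G1 X177.534 Y57.862
G1 X137.446 Y96.300
G1 X175.884 Y136.388
G00 X80.442 Y30.246
M4 S241
G1 X75.175 Y26.774 F2246
G1 X69.535 Y29.599
G1 X69.162 Y35.896
G1 X74.429 Y39.368
G1 X80.069 Y36.543
G1 X80.442 Y30.246
G00 X124.920 Y124.180
M4 S241
G1 X123.502 Y128.949 F2246
G1 X124.019 Y132.188
G1 X126.470 Y133.896
G00 X9.455 Y179.399
M4 S241
G1 X51.628 Y179.399 F2246
G1 X51.628 Y105.866
G1 X9.455 Y105.866
G1 X9.455 Y179.399
M5
G00 X0.000 Y0.000

1 u = 1 mm; y_m = 184.872 − y.

[1] `<path>` quadratic bezier, #ff0000→engrave S241 F2246: (304.908,21.871) → (266.573,63.222) → (233.868,92.127) → (206.793,108.586)

[2] `<circle>` circle, #ff0000→engrave S241 F2246: (43.752,154.783) → (36.131,167.983) → (20.889,167.983) → (13.268,154.783) → (20.889,141.583) → (36.131,141.583) → (43.752,154.783) (closed)

[3] `<path>` regular polygon, #ff0000→engrave S241 F2246: (175.884,136.388) → (215.972,97.950) → (177.534,57.862) → (137.446,96.300) → (175.884,136.388) (closed)

[4] `<polygon>` regular polygon, #ff0000→engrave S241 F2246: (80.442,30.246) → (75.175,26.774) → (69.535,29.599) → (69.162,35.896) → (74.429,39.368) → (80.069,36.543) → (80.442,30.246) (closed)

[5] `<path>` quadratic bezier, #ff0000→engrave S241 F2246: (124.920,124.180) → (123.502,128.949) → (124.019,132.188) → (126.470,133.896)

[6] `<path>` rectangle, #ff0000→engrave S241 F2246: (9.455,179.399) → (51.628,179.399) → (51.628,105.866) → (9.455,105.866) → (9.455,179.399) (closed)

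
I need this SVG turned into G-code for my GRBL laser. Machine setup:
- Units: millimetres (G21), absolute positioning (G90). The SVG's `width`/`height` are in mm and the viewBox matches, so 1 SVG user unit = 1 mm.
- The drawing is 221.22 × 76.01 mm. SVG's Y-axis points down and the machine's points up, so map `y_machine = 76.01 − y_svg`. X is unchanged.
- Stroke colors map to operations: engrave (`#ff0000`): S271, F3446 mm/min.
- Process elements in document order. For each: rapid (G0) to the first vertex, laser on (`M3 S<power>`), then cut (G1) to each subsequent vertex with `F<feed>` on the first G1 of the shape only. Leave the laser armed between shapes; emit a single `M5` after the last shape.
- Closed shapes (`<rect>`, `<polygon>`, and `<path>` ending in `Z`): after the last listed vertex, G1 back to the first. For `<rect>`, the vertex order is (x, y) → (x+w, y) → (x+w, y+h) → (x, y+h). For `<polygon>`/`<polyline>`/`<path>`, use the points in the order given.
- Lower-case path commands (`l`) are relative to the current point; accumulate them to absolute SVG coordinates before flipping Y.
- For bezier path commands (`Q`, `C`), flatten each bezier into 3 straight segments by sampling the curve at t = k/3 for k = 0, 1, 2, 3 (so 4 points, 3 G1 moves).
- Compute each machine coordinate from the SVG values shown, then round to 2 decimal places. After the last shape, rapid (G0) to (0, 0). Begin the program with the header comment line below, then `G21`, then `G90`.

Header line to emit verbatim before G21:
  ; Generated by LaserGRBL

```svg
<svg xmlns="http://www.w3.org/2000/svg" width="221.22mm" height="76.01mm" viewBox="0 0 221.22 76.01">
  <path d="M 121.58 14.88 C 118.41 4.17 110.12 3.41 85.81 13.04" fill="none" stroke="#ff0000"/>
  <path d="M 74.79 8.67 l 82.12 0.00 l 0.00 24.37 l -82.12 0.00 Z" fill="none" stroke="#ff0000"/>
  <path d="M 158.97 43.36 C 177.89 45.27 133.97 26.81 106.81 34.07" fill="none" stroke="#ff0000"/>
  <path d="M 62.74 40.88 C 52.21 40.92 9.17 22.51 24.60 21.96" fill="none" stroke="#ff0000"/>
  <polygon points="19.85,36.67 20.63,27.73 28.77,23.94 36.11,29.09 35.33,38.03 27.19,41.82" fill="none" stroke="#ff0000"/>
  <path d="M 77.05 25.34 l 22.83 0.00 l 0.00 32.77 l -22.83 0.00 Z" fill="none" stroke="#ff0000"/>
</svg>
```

viewBox `0 0 221.22 76.01` with mm width/height → 1 unit = 1 mm. Flip: y_m = 76.01 − y_svg.

**Shape 1** — `<path>` cubic bezier, stroke `#ff0000` → engrave (S271, F3446). Control points (SVG): P0=(121.58,14.88), P1=(118.41,4.17), P2=(110.12,3.41), P3=(85.81,13.04); sampled at t=k/3. Machine vertices: (121.58,61.13) → (116.30,68.51) → (105.18,69.15) → (85.81,62.97). Open path.

**Shape 2** — `<path>` rectangle, stroke `#ff0000` → engrave (S271, F3446). Machine vertices: (74.79,67.34) → (156.91,67.34) → (156.91,42.97) → (74.79,42.97) → (74.79,67.34). Closed: final G1 returns to the first vertex.

**Shape 3** — `<path>` cubic bezier, stroke `#ff0000` → engrave (S271, F3446). Control points (SVG): P0=(158.97,43.36), P1=(177.89,45.27), P2=(133.97,26.81), P3=(106.81,34.07); sampled at t=k/3. Machine vertices: (158.97,32.65) → (159.89,35.82) → (136.61,42.33) → (106.81,41.94). Open path.

**Shape 4** — `<path>` cubic bezier, stroke `#ff0000` → engrave (S271, F3446). Control points (SVG): P0=(62.74,40.88), P1=(52.21,40.92), P2=(9.17,22.51), P3=(24.60,21.96); sampled at t=k/3. Machine vertices: (62.74,35.13) → (44.74,39.90) → (25.29,48.89) → (24.60,54.05). Open path.

**Shape 5** — `<polygon>` regular polygon, stroke `#ff0000` → engrave (S271, F3446). Machine vertices: (19.85,39.34) → (20.63,48.28) → (28.77,52.07) → (36.11,46.92) → (35.33,37.98) → (27.19,34.19) → (19.85,39.34). Closed: final G1 returns to the first vertex.

**Shape 6** — `<path>` rectangle, stroke `#ff0000` → engrave (S271, F3446). Machine vertices: (77.05,50.67) → (99.88,50.67) → (99.88,17.90) → (77.05,17.90) → (77.05,50.67). Closed: final G1 returns to the first vertex.

; Generated by LaserGRBL
G21
G90
G0 X121.58 Y61.13
M3 S271
G1 X116.30 Y68.51 F3446
G1 X105.18 Y69.15
G1 X85.81 Y62.97
G0 X74.79 Y67.34
M3 S271
G1 X156.91 Y67.34 F3446
G1 X156.91 Y42.97
G1 X74.79 Y42.97
G1 X74.79 Y67.34
G0 X158.97 Y32.65
M3 S271
G1 X159.89 Y35.82 F3446
G1 X136.61 Y42.33
G1 X106.81 Y41.94
G0 X62.74 Y35.13
M3 S271
G1 X44.74 Y39.90 F3446
G1 X25.29 Y48.89
G1 X24.60 Y54.05
G0 X19.85 Y39.34
M3 S271
G1 X20.63 Y48.28 F3446
G1 X28.77 Y52.07
G1 X36.11 Y46.92
G1 X35.33 Y37.98
G1 X27.19 Y34.19
G1 X19.85 Y39.34
G0 X77.05 Y50.67
M3 S271
G1 X99.88 Y50.67 F3446
G1 X99.88 Y17.90
G1 X77.05 Y17.90
G1 X77.05 Y50.67
M5
G0 X0.00 Y0.00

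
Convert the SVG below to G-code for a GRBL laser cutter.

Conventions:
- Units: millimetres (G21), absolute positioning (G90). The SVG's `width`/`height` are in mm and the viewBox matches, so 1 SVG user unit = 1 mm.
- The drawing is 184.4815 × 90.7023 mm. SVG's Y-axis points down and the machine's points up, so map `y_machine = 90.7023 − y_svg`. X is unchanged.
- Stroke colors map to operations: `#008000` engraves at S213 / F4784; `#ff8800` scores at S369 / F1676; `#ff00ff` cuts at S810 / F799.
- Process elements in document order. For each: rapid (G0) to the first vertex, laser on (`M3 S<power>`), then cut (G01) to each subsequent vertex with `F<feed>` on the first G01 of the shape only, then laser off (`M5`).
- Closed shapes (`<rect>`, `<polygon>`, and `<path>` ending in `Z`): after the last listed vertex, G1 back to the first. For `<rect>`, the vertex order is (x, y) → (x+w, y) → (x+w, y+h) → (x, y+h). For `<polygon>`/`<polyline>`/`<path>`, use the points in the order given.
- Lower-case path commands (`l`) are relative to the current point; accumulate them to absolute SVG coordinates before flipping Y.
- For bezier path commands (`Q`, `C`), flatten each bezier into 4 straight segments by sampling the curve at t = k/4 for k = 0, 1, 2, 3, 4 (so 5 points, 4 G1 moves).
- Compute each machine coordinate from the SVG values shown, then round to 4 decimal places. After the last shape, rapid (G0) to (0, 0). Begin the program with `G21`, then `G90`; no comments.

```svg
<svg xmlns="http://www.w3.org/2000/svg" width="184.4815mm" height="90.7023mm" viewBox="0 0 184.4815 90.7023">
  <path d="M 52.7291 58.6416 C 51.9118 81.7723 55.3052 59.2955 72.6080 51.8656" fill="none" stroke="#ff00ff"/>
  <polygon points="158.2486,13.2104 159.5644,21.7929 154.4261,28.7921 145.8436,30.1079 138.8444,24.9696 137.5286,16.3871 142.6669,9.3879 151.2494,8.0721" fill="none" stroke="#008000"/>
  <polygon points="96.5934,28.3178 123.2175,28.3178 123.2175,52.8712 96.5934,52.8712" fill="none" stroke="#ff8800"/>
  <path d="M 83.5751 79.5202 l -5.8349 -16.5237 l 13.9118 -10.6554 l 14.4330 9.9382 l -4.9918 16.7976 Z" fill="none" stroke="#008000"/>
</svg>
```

viewBox `0 0 184.4815 90.7023` with mm width/height → 1 unit = 1 mm. Flip: y_m = 90.7023 − y_svg.

**Shape 1** — `<path>` cubic bezier, stroke `#ff00ff` → cut (S810, F799). Control points (SVG): P0=(52.7291,58.6416), P1=(51.9118,81.7723), P2=(55.3052,59.2955), P3=(72.6080,51.8656); sampled at t=k/4. Machine vertices: (52.7291,32.0607) → (53.0572,22.3164) → (55.8735,23.9885) → (62.0874,31.3907) → (72.6080,38.8367). Open path.

**Shape 2** — `<polygon>` regular polygon, stroke `#008000` → engrave (S213, F4784). Machine vertices: (158.2486,77.4919) → (159.5644,68.9094) → (154.4261,61.9102) → (145.8436,60.5944) → (138.8444,65.7327) → (137.5286,74.3152) → (142.6669,81.3144) → (151.2494,82.6302) → (158.2486,77.4919). Closed: final G1 returns to the first vertex.

**Shape 3** — `<polygon>` rectangle, stroke `#ff8800` → score (S369, F1676). Machine vertices: (96.5934,62.3845) → (123.2175,62.3845) → (123.2175,37.8311) → (96.5934,37.8311) → (96.5934,62.3845). Closed: final G1 returns to the first vertex.

**Shape 4** — `<path>` regular polygon, stroke `#008000` → engrave (S213, F4784). Machine vertices: (83.5751,11.1821) → (77.7402,27.7058) → (91.6520,38.3612) → (106.0850,28.4230) → (101.0932,11.6254) → (83.5751,11.1821). Closed: final G1 returns to the first vertex.

G21
G90
G0 X52.7291 Y32.0607
M3 S810
G01 X53.0572 Y22.3164 F799
G01 X55.8735 Y23.9885
G01 X62.0874 Y31.3907
G01 X72.6080 Y38.8367
M5
G0 X158.2486 Y77.4919
M3 S213
G01 X159.5644 Y68.9094 F4784
G01 X154.4261 Y61.9102
G01 X145.8436 Y60.5944
G01 X138.8444 Y65.7327
G01 X137.5286 Y74.3152
G01 X142.6669 Y81.3144
G01 X151.2494 Y82.6302
G01 X158.2486 Y77.4919
M5
G0 X96.5934 Y62.3845
M3 S369
G01 X123.2175 Y62.3845 F1676
G01 X123.2175 Y37.8311
G01 X96.5934 Y37.8311
G01 X96.5934 Y62.3845
M5
G0 X83.5751 Y11.1821
M3 S213
G01 X77.7402 Y27.7058 F4784
G01 X91.6520 Y38.3612
G01 X106.0850 Y28.4230
G01 X101.0932 Y11.6254
G01 X83.5751 Y11.1821
M5
G0 X0.0000 Y0.0000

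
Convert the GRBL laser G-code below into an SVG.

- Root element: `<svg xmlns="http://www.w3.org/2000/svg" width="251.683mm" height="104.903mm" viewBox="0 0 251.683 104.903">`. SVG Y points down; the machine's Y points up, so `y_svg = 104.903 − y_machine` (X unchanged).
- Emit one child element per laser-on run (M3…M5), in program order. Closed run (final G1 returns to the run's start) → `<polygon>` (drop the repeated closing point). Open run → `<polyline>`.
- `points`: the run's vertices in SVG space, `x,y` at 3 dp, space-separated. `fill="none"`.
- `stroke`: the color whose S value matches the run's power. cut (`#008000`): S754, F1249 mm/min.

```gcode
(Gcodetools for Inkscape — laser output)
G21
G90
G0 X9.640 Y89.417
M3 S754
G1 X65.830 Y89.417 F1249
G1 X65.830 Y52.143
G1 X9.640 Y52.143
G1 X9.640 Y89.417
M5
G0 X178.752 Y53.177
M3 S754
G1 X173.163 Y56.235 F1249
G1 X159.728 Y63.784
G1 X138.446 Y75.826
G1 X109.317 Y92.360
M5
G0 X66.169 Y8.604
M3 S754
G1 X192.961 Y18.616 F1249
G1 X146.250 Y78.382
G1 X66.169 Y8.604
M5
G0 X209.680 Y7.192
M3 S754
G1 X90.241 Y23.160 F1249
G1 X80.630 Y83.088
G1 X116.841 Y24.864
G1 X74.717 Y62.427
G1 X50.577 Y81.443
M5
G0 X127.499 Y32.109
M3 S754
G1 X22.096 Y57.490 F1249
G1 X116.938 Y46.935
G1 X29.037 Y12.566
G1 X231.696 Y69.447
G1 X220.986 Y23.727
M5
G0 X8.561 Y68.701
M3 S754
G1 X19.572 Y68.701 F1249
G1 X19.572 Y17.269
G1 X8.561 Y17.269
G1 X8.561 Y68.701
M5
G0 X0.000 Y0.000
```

Machine Y-up, SVG Y-down with viewBox height 104.903, so y_svg = 104.903 − y_machine; X carries over. Every run uses S754, so all elements get stroke `#008000` (cut).

Run 1: The run returns to its start, so emit a `<polygon>` with points (Y-flipped): 9.640,15.486 65.830,15.486 65.830,52.760 9.640,52.760.

Run 2: The run is open, so emit a `<polyline>` with points (Y-flipped): 178.752,51.726 173.163,48.668 159.728,41.119 138.446,29.077 109.317,12.543.

Run 3: The run returns to its start, so emit a `<polygon>` with points (Y-flipped): 66.169,96.299 192.961,86.287 146.250,26.521.

Run 4: The run is open, so emit a `<polyline>` with points (Y-flipped): 209.680,97.711 90.241,81.743 80.630,21.815 116.841,80.039 74.717,42.476 50.577,23.460.

Run 5: The run is open, so emit a `<polyline>` with points (Y-flipped): 127.499,72.794 22.096,47.413 116.938,57.968 29.037,92.337 231.696,35.456 220.986,81.176.

Run 6: The run returns to its start, so emit a `<polygon>` with points (Y-flipped): 8.561,36.202 19.572,36.202 19.572,87.634 8.561,87.634.

<svg xmlns="http://www.w3.org/2000/svg" width="251.683mm" height="104.903mm" viewBox="0 0 251.683 104.903">
  <polygon points="9.640,15.486 65.830,15.486 65.830,52.760 9.640,52.760" fill="none" stroke="#008000"/>
  <polyline points="178.752,51.726 173.163,48.668 159.728,41.119 138.446,29.077 109.317,12.543" fill="none" stroke="#008000"/>
  <polygon points="66.169,96.299 192.961,86.287 146.250,26.521" fill="none" stroke="#008000"/>
  <polyline points="209.680,97.711 90.241,81.743 80.630,21.815 116.841,80.039 74.717,42.476 50.577,23.460" fill="none" stroke="#008000"/>
  <polyline points="127.499,72.794 22.096,47.413 116.938,57.968 29.037,92.337 231.696,35.456 220.986,81.176" fill="none" stroke="#008000"/>
  <polygon points="8.561,36.202 19.572,36.202 19.572,87.634 8.561,87.634" fill="none" stroke="#008000"/>
</svg>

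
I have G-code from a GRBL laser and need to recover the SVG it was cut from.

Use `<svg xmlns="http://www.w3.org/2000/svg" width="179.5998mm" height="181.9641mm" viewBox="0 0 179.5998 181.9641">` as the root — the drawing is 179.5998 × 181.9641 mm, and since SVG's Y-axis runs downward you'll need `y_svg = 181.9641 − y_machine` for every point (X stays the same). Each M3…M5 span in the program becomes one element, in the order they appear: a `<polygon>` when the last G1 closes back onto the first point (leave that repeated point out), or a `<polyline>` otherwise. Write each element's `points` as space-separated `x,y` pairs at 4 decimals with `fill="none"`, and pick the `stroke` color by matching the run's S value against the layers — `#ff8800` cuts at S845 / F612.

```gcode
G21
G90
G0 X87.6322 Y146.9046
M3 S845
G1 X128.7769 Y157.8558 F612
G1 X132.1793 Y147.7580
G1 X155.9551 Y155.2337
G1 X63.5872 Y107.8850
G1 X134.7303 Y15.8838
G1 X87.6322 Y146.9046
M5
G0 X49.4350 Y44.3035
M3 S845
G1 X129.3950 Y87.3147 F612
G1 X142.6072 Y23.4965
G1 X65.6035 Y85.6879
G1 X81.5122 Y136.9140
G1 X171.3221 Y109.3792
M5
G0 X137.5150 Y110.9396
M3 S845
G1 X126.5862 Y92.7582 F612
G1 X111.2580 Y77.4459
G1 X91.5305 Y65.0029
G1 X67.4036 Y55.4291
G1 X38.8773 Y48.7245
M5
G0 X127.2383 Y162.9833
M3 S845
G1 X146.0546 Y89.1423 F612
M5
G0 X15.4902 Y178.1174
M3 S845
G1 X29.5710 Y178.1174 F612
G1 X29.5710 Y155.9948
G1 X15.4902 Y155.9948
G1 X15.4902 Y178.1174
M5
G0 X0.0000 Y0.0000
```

Each laser-on run becomes one SVG element. Flip Y back into SVG space with y_svg = 181.9641 − y_machine. Every run uses S845, so all elements get stroke `#ff8800` (cut).

Run 1: The run returns to its start, so emit a `<polygon>` with points (Y-flipped): 87.6322,35.0595 128.7769,24.1083 132.1793,34.2061 155.9551,26.7304 63.5872,74.0791 134.7303,166.0803.

Run 2: The run is open, so emit a `<polyline>` with points (Y-flipped): 49.4350,137.6606 129.3950,94.6494 142.6072,158.4676 65.6035,96.2762 81.5122,45.0501 171.3221,72.5849.

Run 3: The run is open, so emit a `<polyline>` with points (Y-flipped): 137.5150,71.0245 126.5862,89.2059 111.2580,104.5182 91.5305,116.9612 67.4036,126.5350 38.8773,133.2396.

Run 4: The run is open, so emit a `<polyline>` with points (Y-flipped): 127.2383,18.9808 146.0546,92.8218.

Run 5: The run returns to its start, so emit a `<polygon>` with points (Y-flipped): 15.4902,3.8467 29.5710,3.8467 29.5710,25.9693 15.4902,25.9693.

<svg xmlns="http://www.w3.org/2000/svg" width="179.5998mm" height="181.9641mm" viewBox="0 0 179.5998 181.9641">
  <polygon points="87.6322,35.0595 128.7769,24.1083 132.1793,34.2061 155.9551,26.7304 63.5872,74.0791 134.7303,166.0803" fill="none" stroke="#ff8800"/>
  <polyline points="49.4350,137.6606 129.3950,94.6494 142.6072,158.4676 65.6035,96.2762 81.5122,45.0501 171.3221,72.5849" fill="none" stroke="#ff8800"/>
  <polyline points="137.5150,71.0245 126.5862,89.2059 111.2580,104.5182 91.5305,116.9612 67.4036,126.5350 38.8773,133.2396" fill="none" stroke="#ff8800"/>
  <polyline points="127.2383,18.9808 146.0546,92.8218" fill="none" stroke="#ff8800"/>
  <polygon points="15.4902,3.8467 29.5710,3.8467 29.5710,25.9693 15.4902,25.9693" fill="none" stroke="#ff8800"/>
</svg>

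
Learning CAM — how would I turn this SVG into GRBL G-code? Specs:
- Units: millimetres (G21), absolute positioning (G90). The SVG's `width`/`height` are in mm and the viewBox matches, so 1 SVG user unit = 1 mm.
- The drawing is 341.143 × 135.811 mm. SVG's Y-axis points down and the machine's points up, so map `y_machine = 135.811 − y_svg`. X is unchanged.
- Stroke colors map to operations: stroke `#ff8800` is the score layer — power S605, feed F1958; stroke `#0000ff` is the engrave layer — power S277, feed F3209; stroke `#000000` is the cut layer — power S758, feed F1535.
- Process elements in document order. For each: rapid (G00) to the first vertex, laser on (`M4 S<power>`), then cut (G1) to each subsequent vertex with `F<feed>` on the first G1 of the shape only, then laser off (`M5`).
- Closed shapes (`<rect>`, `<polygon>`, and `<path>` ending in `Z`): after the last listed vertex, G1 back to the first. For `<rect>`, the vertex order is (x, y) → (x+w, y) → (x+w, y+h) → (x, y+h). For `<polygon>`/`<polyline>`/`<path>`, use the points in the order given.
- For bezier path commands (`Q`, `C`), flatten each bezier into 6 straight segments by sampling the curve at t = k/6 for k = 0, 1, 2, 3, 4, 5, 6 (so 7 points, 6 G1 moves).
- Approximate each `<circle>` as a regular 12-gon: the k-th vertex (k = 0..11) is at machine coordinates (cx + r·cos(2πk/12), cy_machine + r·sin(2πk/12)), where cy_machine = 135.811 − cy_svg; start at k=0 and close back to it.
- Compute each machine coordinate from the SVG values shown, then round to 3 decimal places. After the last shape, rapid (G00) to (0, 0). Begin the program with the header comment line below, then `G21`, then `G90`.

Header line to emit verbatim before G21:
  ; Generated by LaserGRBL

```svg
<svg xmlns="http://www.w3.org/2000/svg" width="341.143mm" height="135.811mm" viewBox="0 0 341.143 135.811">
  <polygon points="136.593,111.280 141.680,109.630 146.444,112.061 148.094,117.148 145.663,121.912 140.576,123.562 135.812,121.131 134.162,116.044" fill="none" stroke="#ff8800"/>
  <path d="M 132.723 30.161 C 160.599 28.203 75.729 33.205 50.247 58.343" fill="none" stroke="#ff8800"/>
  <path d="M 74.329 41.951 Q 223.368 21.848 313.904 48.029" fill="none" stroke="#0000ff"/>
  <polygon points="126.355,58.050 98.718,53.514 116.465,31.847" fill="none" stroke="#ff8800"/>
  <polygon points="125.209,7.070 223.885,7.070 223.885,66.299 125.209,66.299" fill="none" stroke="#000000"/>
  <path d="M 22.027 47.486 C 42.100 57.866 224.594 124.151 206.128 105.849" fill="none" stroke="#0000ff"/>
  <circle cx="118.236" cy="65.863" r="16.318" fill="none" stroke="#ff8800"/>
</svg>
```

; Generated by LaserGRBL
G21
G90
G00 X136.593 Y24.531
M4 S605
G1 X141.680 Y26.181 F1958
G1 X146.444 Y23.750
G1 X148.094 Y18.663
G1 X145.663 Y13.899
G1 X140.576 Y12.249
G1 X135.812 Y14.680
G1 X134.162 Y19.767
G1 X136.593 Y24.531
M5
G00 X132.723 Y105.650
M4 S605
G1 X138.062 Y105.988 F1958
G1 X129.392 Y104.800
G1 X111.494 Y101.720
G1 X89.150 Y96.382
G1 X67.140 Y88.420
G1 X50.247 Y77.468
M5
G00 X74.329 Y93.860
M4 S277
G1 X122.384 Y99.275 F3209
G1 X167.188 Y102.119
G1 X208.742 Y102.392
G1 X247.046 Y100.093
G1 X282.100 Y95.223
G1 X313.904 Y87.782
M5
G00 X126.355 Y77.761
M4 S605
G1 X98.718 Y82.297 F1958
G1 X116.465 Y103.964
G1 X126.355 Y77.761
M5
G00 X125.209 Y128.741
M4 S758
G1 X223.885 Y128.741 F1535
G1 X223.885 Y69.512
G1 X125.209 Y69.512
G1 X125.209 Y128.741
M5
G00 X22.027 Y88.325
M4 S277
G1 X43.916 Y79.127 F3209
G1 X82.782 Y64.513
G1 X128.530 Y48.388
G1 X171.066 Y34.652
G1 X200.297 Y27.209
G1 X206.128 Y29.962
M5
G00 X134.554 Y69.948
M4 S605
G1 X132.368 Y78.107 F1958
G1 X126.395 Y84.080
G1 X118.236 Y86.266
G1 X110.077 Y84.080
G1 X104.104 Y78.107
G1 X101.918 Y69.948
G1 X104.104 Y61.789
G1 X110.077 Y55.816
G1 X118.236 Y53.630
G1 X126.395 Y55.816
G1 X132.368 Y61.789
G1 X134.554 Y69.948
M5
G00 X0.000 Y0.000

viewBox `0 0 341.143 135.811` with mm width/height → 1 unit = 1 mm. Flip: y_m = 135.811 − y_svg.

**Shape 1** — `<polygon>` regular polygon, stroke `#ff8800` → score (S605, F1958). Machine vertices: (136.593,24.531) → (141.680,26.181) → (146.444,23.750) → (148.094,18.663) → (145.663,13.899) → (140.576,12.249) → (135.812,14.680) → (134.162,19.767) → (136.593,24.531). Closed: final G1 returns to the first vertex.

**Shape 2** — `<path>` cubic bezier, stroke `#ff8800` → score (S605, F1958). Control points (SVG): P0=(132.723,30.161), P1=(160.599,28.203), P2=(75.729,33.205), P3=(50.247,58.343); sampled at t=k/6. Machine vertices: (132.723,105.650) → (138.062,105.988) → (129.392,104.800) → (111.494,101.720) → (89.150,96.382) → (67.140,88.420) → (50.247,77.468). Open path.

**Shape 3** — `<path>` quadratic bezier, stroke `#0000ff` → engrave (S277, F3209). Control points (SVG): P0=(74.329,41.951), P1=(223.368,21.848), P2=(313.904,48.029); sampled at t=k/6. Machine vertices: (74.329,93.860) → (122.384,99.275) → (167.188,102.119) → (208.742,102.392) → (247.046,100.093) → (282.100,95.223) → (313.904,87.782). Open path.

**Shape 4** — `<polygon>` regular polygon, stroke `#ff8800` → score (S605, F1958). Machine vertices: (126.355,77.761) → (98.718,82.297) → (116.465,103.964) → (126.355,77.761). Closed: final G1 returns to the first vertex.

**Shape 5** — `<polygon>` rectangle, stroke `#000000` → cut (S758, F1535). Machine vertices: (125.209,128.741) → (223.885,128.741) → (223.885,69.512) → (125.209,69.512) → (125.209,128.741). Closed: final G1 returns to the first vertex.

**Shape 6** — `<path>` cubic bezier, stroke `#0000ff` → engrave (S277, F3209). Control points (SVG): P0=(22.027,47.486), P1=(42.100,57.866), P2=(224.594,124.151), P3=(206.128,105.849); sampled at t=k/6. Machine vertices: (22.027,88.325) → (43.916,79.127) → (82.782,64.513) → (128.530,48.388) → (171.066,34.652) → (200.297,27.209) → (206.128,29.962). Open path.

**Shape 7** — `<circle>` circle, stroke `#ff8800` → score (S605, F1958). Machine vertices: (134.554,69.948) → (132.368,78.107) → (126.395,84.080) → (118.236,86.266) → (110.077,84.080) → (104.104,78.107) → (101.918,69.948) → (104.104,61.789) → (110.077,55.816) → (118.236,53.630) → (126.395,55.816) → (132.368,61.789) → (134.554,69.948). Closed: final G1 returns to the first vertex.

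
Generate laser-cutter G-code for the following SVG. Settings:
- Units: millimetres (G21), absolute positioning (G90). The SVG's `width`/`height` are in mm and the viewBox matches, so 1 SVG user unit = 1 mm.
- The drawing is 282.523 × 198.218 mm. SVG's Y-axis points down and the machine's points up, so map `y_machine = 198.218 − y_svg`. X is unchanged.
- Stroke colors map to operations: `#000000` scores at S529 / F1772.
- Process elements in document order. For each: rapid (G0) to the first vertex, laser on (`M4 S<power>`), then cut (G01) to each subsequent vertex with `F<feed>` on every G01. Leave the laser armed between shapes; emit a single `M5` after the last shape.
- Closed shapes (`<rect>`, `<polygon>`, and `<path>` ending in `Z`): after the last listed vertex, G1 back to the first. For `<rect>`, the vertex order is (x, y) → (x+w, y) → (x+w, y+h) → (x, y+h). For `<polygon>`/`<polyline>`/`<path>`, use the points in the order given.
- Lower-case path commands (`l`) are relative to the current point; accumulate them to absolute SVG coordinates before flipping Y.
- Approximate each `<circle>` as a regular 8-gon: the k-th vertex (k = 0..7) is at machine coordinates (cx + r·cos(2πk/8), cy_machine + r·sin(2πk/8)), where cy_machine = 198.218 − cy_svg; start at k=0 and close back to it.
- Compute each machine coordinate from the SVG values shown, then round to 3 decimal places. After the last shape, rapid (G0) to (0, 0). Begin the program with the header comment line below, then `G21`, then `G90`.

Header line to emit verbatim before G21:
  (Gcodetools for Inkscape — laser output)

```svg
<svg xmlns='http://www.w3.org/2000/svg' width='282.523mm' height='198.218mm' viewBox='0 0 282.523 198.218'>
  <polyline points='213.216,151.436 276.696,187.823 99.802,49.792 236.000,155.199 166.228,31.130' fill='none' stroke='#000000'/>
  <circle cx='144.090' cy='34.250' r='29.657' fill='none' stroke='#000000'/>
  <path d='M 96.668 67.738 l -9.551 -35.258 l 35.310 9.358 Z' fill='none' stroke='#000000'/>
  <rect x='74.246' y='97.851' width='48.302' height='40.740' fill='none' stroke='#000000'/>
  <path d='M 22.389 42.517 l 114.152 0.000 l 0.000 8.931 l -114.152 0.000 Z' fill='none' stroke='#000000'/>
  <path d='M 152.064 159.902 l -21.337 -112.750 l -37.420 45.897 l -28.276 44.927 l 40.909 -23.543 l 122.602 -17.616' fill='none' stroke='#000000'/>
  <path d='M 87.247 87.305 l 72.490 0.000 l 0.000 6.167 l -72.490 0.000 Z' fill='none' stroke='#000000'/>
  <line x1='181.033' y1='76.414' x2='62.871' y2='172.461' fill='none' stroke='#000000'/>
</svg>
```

1 u = 1 mm; y_m = 198.218 − y.

[1] `<polyline>` open polyline, #000000→score S529 F1772: (213.216,46.782) → (276.696,10.395) → (99.802,148.426) → (236.000,43.019) → (166.228,167.088)

[2] `<circle>` circle, #000000→score S529 F1772: (173.747,163.968) → (165.061,184.939) → (144.090,193.625) → (123.119,184.939) → (114.433,163.968) → (123.119,142.997) → (144.090,134.311) → (165.061,142.997) → (173.747,163.968) (closed)

[3] `<path>` regular polygon, #000000→score S529 F1772: (96.668,130.480) → (87.117,165.738) → (122.427,156.380) → (96.668,130.480) (closed)

[4] `<rect>` rectangle, #000000→score S529 F1772: (74.246,100.367) → (122.548,100.367) → (122.548,59.627) → (74.246,59.627) → (74.246,100.367) (closed)

[5] `<path>` rectangle, #000000→score S529 F1772: (22.389,155.701) → (136.541,155.701) → (136.541,146.770) → (22.389,146.770) → (22.389,155.701) (closed)

[6] `<path>` open polyline, #000000→score S529 F1772: (152.064,38.316) → (130.727,151.066) → (93.307,105.169) → (65.031,60.242) → (105.940,83.785) → (228.542,101.401)

[7] `<path>` rectangle, #000000→score S529 F1772: (87.247,110.913) → (159.737,110.913) → (159.737,104.746) → (87.247,104.746) → (87.247,110.913) (closed)

[8] `<line>` line segment, #000000→score S529 F1772: (181.033,121.804) → (62.871,25.757)

(Gcodetools for Inkscape — laser output)
G21
G90
G0 X213.216 Y46.782
M4 S529
G01 X276.696 Y10.395 F1772
G01 X99.802 Y148.426 F1772
G01 X236.000 Y43.019 F1772
G01 X166.228 Y167.088 F1772
G0 X173.747 Y163.968
M4 S529
G01 X165.061 Y184.939 F1772
G01 X144.090 Y193.625 F1772
G01 X123.119 Y184.939 F1772
G01 X114.433 Y163.968 F1772
G01 X123.119 Y142.997 F1772
G01 X144.090 Y134.311 F1772
G01 X165.061 Y142.997 F1772
G01 X173.747 Y163.968 F1772
G0 X96.668 Y130.480
M4 S529
G01 X87.117 Y165.738 F1772
G01 X122.427 Y156.380 F1772
G01 X96.668 Y130.480 F1772
G0 X74.246 Y100.367
M4 S529
G01 X122.548 Y100.367 F1772
G01 X122.548 Y59.627 F1772
G01 X74.246 Y59.627 F1772
G01 X74.246 Y100.367 F1772
G0 X22.389 Y155.701
M4 S529
G01 X136.541 Y155.701 F1772
G01 X136.541 Y146.770 F1772
G01 X22.389 Y146.770 F1772
G01 X22.389 Y155.701 F1772
G0 X152.064 Y38.316
M4 S529
G01 X130.727 Y151.066 F1772
G01 X93.307 Y105.169 F1772
G01 X65.031 Y60.242 F1772
G01 X105.940 Y83.785 F1772
G01 X228.542 Y101.401 F1772
G0 X87.247 Y110.913
M4 S529
G01 X159.737 Y110.913 F1772
G01 X159.737 Y104.746 F1772
G01 X87.247 Y104.746 F1772
G01 X87.247 Y110.913 F1772
G0 X181.033 Y121.804
M4 S529
G01 X62.871 Y25.757 F1772
M5
G0 X0.000 Y0.000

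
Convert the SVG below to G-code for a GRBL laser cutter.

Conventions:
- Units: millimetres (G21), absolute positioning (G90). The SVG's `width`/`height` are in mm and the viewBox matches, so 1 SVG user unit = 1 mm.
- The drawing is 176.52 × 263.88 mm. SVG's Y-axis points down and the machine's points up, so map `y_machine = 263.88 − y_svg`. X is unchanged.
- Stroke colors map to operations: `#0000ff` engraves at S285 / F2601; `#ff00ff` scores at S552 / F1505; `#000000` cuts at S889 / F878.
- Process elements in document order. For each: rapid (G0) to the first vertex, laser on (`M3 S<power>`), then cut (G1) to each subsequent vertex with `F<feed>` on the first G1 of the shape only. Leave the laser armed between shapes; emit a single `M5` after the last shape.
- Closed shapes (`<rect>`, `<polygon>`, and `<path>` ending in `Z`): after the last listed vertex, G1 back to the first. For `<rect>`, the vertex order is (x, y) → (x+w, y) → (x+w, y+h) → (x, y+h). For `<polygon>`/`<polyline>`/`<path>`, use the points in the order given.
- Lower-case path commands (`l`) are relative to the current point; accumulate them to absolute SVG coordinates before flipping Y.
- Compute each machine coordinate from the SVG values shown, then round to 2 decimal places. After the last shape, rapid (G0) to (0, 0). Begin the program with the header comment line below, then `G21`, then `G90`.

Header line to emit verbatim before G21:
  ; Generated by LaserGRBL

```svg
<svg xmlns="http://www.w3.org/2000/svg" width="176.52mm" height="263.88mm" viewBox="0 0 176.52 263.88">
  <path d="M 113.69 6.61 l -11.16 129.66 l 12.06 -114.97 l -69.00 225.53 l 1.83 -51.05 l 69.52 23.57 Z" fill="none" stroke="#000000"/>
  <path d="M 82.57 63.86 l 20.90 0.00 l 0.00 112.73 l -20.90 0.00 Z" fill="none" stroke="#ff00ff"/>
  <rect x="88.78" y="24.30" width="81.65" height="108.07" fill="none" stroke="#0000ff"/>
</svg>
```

; Generated by LaserGRBL
G21
G90
G0 X113.69 Y257.27
M3 S889
G1 X102.53 Y127.61 F878
G1 X114.59 Y242.58
G1 X45.59 Y17.05
G1 X47.42 Y68.10
G1 X116.94 Y44.53
G1 X113.69 Y257.27
G0 X82.57 Y200.02
M3 S552
G1 X103.47 Y200.02 F1505
G1 X103.47 Y87.29
G1 X82.57 Y87.29
G1 X82.57 Y200.02
G0 X88.78 Y239.58
M3 S285
G1 X170.43 Y239.58 F2601
G1 X170.43 Y131.51
G1 X88.78 Y131.51
G1 X88.78 Y239.58
M5
G0 X0.00 Y0.00

viewBox `0 0 176.52 263.88` with mm width/height → 1 unit = 1 mm. Flip: y_m = 263.88 − y_svg.

**Shape 1** — `<path>` closed polygon, stroke `#000000` → cut (S889, F878). Machine vertices: (113.69,257.27) → (102.53,127.61) → (114.59,242.58) → (45.59,17.05) → (47.42,68.10) → (116.94,44.53) → (113.69,257.27). Closed: final G1 returns to the first vertex.

**Shape 2** — `<path>` rectangle, stroke `#ff00ff` → score (S552, F1505). Machine vertices: (82.57,200.02) → (103.47,200.02) → (103.47,87.29) → (82.57,87.29) → (82.57,200.02). Closed: final G1 returns to the first vertex.

**Shape 3** — `<rect>` rectangle, stroke `#0000ff` → engrave (S285, F2601). Machine vertices: (88.78,239.58) → (170.43,239.58) → (170.43,131.51) → (88.78,131.51) → (88.78,239.58). Closed: final G1 returns to the first vertex.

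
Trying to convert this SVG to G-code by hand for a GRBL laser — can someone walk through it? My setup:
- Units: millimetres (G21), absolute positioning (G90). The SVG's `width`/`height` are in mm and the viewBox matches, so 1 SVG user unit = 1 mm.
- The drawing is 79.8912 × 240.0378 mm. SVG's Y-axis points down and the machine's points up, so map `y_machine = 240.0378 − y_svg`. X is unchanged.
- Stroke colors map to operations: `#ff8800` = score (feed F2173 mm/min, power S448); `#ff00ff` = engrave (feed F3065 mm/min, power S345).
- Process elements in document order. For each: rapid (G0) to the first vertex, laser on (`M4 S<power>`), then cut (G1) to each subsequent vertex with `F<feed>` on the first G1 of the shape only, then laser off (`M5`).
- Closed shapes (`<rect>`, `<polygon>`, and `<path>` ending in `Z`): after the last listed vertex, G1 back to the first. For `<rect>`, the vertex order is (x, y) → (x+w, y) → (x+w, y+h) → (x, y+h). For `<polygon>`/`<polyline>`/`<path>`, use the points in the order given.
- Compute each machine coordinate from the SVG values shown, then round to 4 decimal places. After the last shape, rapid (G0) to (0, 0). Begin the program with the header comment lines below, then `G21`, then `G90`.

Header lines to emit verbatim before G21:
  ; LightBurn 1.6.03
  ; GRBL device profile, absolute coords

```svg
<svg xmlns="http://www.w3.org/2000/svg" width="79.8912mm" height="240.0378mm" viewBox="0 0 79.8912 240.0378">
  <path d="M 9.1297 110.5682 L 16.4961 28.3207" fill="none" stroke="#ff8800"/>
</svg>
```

; LightBurn 1.6.03
; GRBL device profile, absolute coords
G21
G90
G0 X9.1297 Y129.4696
M4 S448
G1 X16.4961 Y211.7171 F2173
M5
G0 X0.0000 Y0.0000

1 u = 1 mm; y_m = 240.0378 − y.

[1] `<path>` line segment, #ff8800→score S448 F2173: (9.1297,129.4696) → (16.4961,211.7171)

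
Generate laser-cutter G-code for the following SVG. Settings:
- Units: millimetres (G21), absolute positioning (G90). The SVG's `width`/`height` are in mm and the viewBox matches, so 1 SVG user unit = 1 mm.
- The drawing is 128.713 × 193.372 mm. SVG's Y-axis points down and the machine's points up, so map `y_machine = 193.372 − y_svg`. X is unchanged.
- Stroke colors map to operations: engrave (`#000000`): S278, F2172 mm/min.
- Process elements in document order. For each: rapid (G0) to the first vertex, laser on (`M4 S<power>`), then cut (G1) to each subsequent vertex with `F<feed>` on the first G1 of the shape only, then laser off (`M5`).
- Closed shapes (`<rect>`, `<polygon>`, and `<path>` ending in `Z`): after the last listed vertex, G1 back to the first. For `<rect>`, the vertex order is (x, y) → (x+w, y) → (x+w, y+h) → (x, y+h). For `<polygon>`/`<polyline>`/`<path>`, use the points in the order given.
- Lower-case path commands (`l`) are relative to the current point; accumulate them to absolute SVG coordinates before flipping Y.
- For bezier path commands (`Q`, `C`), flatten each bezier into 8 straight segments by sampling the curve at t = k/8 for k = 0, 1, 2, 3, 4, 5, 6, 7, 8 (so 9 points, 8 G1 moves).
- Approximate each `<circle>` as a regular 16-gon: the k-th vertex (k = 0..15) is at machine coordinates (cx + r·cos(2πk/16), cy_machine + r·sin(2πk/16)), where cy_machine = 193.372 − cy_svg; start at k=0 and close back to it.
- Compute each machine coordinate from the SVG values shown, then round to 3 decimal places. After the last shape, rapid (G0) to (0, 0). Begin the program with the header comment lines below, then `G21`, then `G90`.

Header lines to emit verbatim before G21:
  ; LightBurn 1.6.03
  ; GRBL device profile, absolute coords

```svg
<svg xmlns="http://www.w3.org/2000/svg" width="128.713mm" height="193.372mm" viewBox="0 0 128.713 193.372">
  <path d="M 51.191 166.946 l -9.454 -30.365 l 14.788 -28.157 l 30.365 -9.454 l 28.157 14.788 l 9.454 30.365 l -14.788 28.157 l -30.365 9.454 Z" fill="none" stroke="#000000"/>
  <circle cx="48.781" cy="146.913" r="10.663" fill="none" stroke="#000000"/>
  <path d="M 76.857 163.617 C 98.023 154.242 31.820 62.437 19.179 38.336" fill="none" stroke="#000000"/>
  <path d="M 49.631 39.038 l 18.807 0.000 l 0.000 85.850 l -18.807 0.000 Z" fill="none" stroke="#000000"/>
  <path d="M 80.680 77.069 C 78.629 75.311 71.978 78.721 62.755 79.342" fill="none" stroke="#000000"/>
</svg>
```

1 u = 1 mm; y_m = 193.372 − y.

[1] `<path>` regular polygon, #000000→engrave S278 F2172: (51.191,26.426) → (41.737,56.791) → (56.525,84.948) → (86.890,94.402) → (115.047,79.614) → (124.501,49.249) → (109.713,21.092) → (79.348,11.638) → (51.191,26.426) (closed)

[2] `<circle>` circle, #000000→engrave S278 F2172: (59.444,46.459) → (58.632,50.540) → (56.321,53.999) → (52.862,56.310) → (48.781,57.122) → (44.700,56.310) → (41.241,53.999) → (38.930,50.540) → (38.118,46.459) → (38.930,42.378) → (41.241,38.919) → (44.700,36.608) → (48.781,35.796) → (52.862,36.608) → (56.321,38.919) → (58.632,42.378) → (59.444,46.459) (closed)

[3] `<path>` cubic bezier, #000000→engrave S278 F2172: (76.857,29.755) → (80.974,36.841) → (78.552,49.896) → (71.242,67.160) → (60.696,86.873) → (48.565,107.277) → (36.501,126.612) → (26.155,143.118) → (19.179,155.036)

[4] `<path>` rectangle, #000000→engrave S278 F2172: (49.631,154.334) → (68.438,154.334) → (68.438,68.484) → (49.631,68.484) → (49.631,154.334) (closed)

[5] `<path>` cubic bezier, #000000→engrave S278 F2172: (80.680,116.303) → (79.699,116.736) → (78.311,116.777) → (76.539,116.520) → (74.407,116.059) → (71.939,115.486) → (69.158,114.894) → (66.089,114.378) → (62.755,114.030)

; LightBurn 1.6.03
; GRBL device profile, absolute coords
G21
G90
G0 X51.191 Y26.426
M4 S278
G1 X41.737 Y56.791 F2172
G1 X56.525 Y84.948
G1 X86.890 Y94.402
G1 X115.047 Y79.614
G1 X124.501 Y49.249
G1 X109.713 Y21.092
G1 X79.348 Y11.638
G1 X51.191 Y26.426
M5
G0 X59.444 Y46.459
M4 S278
G1 X58.632 Y50.540 F2172
G1 X56.321 Y53.999
G1 X52.862 Y56.310
G1 X48.781 Y57.122
G1 X44.700 Y56.310
G1 X41.241 Y53.999
G1 X38.930 Y50.540
G1 X38.118 Y46.459
G1 X38.930 Y42.378
G1 X41.241 Y38.919
G1 X44.700 Y36.608
G1 X48.781 Y35.796
G1 X52.862 Y36.608
G1 X56.321 Y38.919
G1 X58.632 Y42.378
G1 X59.444 Y46.459
M5
G0 X76.857 Y29.755
M4 S278
G1 X80.974 Y36.841 F2172
G1 X78.552 Y49.896
G1 X71.242 Y67.160
G1 X60.696 Y86.873
G1 X48.565 Y107.277
G1 X36.501 Y126.612
G1 X26.155 Y143.118
G1 X19.179 Y155.036
M5
G0 X49.631 Y154.334
M4 S278
G1 X68.438 Y154.334 F2172
G1 X68.438 Y68.484
G1 X49.631 Y68.484
G1 X49.631 Y154.334
M5
G0 X80.680 Y116.303
M4 S278
G1 X79.699 Y116.736 F2172
G1 X78.311 Y116.777
G1 X76.539 Y116.520
G1 X74.407 Y116.059
G1 X71.939 Y115.486
G1 X69.158 Y114.894
G1 X66.089 Y114.378
G1 X62.755 Y114.030
M5
G0 X0.000 Y0.000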